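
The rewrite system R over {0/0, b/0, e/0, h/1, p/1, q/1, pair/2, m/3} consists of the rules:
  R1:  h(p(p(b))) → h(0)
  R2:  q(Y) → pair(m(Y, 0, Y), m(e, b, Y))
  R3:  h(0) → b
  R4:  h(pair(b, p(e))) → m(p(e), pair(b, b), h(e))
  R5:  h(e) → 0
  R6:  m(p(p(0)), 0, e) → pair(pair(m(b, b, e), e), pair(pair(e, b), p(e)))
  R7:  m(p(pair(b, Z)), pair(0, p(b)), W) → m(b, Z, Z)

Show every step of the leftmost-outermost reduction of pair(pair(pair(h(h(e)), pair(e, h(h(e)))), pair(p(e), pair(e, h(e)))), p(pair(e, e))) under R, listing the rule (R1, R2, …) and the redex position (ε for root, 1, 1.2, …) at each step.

1. pair(pair(pair(h(h(e)), pair(e, h(h(e)))), pair(p(e), pair(e, h(e)))), p(pair(e, e)))  →  pair(pair(pair(h(0), pair(e, h(h(e)))), pair(p(e), pair(e, h(e)))), p(pair(e, e)))   [R5 at 1.1.1.1]
2. pair(pair(pair(h(0), pair(e, h(h(e)))), pair(p(e), pair(e, h(e)))), p(pair(e, e)))  →  pair(pair(pair(b, pair(e, h(h(e)))), pair(p(e), pair(e, h(e)))), p(pair(e, e)))   [R3 at 1.1.1]
3. pair(pair(pair(b, pair(e, h(h(e)))), pair(p(e), pair(e, h(e)))), p(pair(e, e)))  →  pair(pair(pair(b, pair(e, h(0))), pair(p(e), pair(e, h(e)))), p(pair(e, e)))   [R5 at 1.1.2.2.1]
4. pair(pair(pair(b, pair(e, h(0))), pair(p(e), pair(e, h(e)))), p(pair(e, e)))  →  pair(pair(pair(b, pair(e, b)), pair(p(e), pair(e, h(e)))), p(pair(e, e)))   [R3 at 1.1.2.2]
5. pair(pair(pair(b, pair(e, b)), pair(p(e), pair(e, h(e)))), p(pair(e, e)))  →  pair(pair(pair(b, pair(e, b)), pair(p(e), pair(e, 0))), p(pair(e, e)))   [R5 at 1.2.2.2]

pair(pair(pair(b, pair(e, b)), pair(p(e), pair(e, 0))), p(pair(e, e)))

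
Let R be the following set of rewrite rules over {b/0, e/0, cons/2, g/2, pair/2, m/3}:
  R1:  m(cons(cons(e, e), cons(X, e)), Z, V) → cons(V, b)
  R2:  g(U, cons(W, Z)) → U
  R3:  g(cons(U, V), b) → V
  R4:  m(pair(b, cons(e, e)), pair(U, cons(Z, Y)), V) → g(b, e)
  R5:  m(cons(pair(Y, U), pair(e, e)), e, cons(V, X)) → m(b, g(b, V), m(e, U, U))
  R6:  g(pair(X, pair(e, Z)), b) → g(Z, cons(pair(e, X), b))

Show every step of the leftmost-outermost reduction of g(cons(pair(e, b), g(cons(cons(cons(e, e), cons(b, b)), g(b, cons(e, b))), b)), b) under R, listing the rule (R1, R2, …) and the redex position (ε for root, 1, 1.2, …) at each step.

1. g(cons(pair(e, b), g(cons(cons(cons(e, e), cons(b, b)), g(b, cons(e, b))), b)), b)  →  g(cons(cons(cons(e, e), cons(b, b)), g(b, cons(e, b))), b)   [R3 at ε]
2. g(cons(cons(cons(e, e), cons(b, b)), g(b, cons(e, b))), b)  →  g(b, cons(e, b))   [R3 at ε]
3. g(b, cons(e, b))  →  b   [R2 at ε]

b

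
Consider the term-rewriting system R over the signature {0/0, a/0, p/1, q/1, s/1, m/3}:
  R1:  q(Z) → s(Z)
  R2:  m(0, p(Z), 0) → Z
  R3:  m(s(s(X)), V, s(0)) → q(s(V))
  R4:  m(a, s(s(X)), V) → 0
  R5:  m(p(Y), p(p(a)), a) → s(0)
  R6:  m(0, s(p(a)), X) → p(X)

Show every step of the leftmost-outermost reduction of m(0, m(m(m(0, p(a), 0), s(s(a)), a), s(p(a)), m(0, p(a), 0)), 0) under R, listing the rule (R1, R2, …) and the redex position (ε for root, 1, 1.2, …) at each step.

1. m(0, m(m(m(0, p(a), 0), s(s(a)), a), s(p(a)), m(0, p(a), 0)), 0)  →  m(0, m(m(a, s(s(a)), a), s(p(a)), m(0, p(a), 0)), 0)   [R2 at 2.1.1]
2. m(0, m(m(a, s(s(a)), a), s(p(a)), m(0, p(a), 0)), 0)  →  m(0, m(0, s(p(a)), m(0, p(a), 0)), 0)   [R4 at 2.1]
3. m(0, m(0, s(p(a)), m(0, p(a), 0)), 0)  →  m(0, p(m(0, p(a), 0)), 0)   [R6 at 2]
4. m(0, p(m(0, p(a), 0)), 0)  →  m(0, p(a), 0)   [R2 at ε]
5. m(0, p(a), 0)  →  a   [R2 at ε]

a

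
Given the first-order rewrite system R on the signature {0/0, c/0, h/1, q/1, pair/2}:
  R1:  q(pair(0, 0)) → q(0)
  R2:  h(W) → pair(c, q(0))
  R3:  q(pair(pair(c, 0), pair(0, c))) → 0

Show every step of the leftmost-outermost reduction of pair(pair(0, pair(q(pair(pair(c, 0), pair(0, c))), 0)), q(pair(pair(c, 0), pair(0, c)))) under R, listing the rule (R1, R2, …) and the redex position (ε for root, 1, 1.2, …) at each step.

pair(pair(0, pair(0, 0)), 0)

1. pair(pair(0, pair(q(pair(pair(c, 0), pair(0, c))), 0)), q(pair(pair(c, 0), pair(0, c))))  →  pair(pair(0, pair(0, 0)), q(pair(pair(c, 0), pair(0, c))))   [R3 at 1.2.1]
2. pair(pair(0, pair(0, 0)), q(pair(pair(c, 0), pair(0, c))))  →  pair(pair(0, pair(0, 0)), 0)   [R3 at 2]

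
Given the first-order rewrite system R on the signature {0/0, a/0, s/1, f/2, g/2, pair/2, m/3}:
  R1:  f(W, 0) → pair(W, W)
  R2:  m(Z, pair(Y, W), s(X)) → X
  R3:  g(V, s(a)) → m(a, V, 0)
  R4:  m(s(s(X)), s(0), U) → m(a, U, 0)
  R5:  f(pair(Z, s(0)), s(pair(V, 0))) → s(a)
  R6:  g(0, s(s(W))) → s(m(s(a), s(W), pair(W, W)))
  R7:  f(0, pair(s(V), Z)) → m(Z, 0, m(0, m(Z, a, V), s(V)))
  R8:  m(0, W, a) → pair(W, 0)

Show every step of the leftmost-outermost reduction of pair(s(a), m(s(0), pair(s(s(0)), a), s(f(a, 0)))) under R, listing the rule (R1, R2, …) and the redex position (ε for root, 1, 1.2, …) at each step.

1. pair(s(a), m(s(0), pair(s(s(0)), a), s(f(a, 0))))  →  pair(s(a), f(a, 0))   [R2 at 2]
2. pair(s(a), f(a, 0))  →  pair(s(a), pair(a, a))   [R1 at 2]

pair(s(a), pair(a, a))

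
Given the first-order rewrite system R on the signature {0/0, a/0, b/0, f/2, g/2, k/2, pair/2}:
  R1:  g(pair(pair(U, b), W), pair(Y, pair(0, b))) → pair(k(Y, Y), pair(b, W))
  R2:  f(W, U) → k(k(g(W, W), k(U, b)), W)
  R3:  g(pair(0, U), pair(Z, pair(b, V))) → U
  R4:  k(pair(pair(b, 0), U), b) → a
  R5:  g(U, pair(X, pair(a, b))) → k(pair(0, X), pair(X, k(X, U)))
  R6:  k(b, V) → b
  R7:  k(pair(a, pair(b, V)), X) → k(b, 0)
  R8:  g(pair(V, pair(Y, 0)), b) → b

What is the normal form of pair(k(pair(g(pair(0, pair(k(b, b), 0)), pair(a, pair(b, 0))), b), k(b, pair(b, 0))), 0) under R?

pair(a, 0)

1. pair(k(pair(g(pair(0, pair(k(b, b), 0)), pair(a, pair(b, 0))), b), k(b, pair(b, 0))), 0)  →  pair(k(pair(pair(k(b, b), 0), b), k(b, pair(b, 0))), 0)   [R3 at 1.1.1]
2. pair(k(pair(pair(k(b, b), 0), b), k(b, pair(b, 0))), 0)  →  pair(k(pair(pair(b, 0), b), k(b, pair(b, 0))), 0)   [R6 at 1.1.1.1]
3. pair(k(pair(pair(b, 0), b), k(b, pair(b, 0))), 0)  →  pair(k(pair(pair(b, 0), b), b), 0)   [R6 at 1.2]
4. pair(k(pair(pair(b, 0), b), b), 0)  →  pair(a, 0)   [R4 at 1]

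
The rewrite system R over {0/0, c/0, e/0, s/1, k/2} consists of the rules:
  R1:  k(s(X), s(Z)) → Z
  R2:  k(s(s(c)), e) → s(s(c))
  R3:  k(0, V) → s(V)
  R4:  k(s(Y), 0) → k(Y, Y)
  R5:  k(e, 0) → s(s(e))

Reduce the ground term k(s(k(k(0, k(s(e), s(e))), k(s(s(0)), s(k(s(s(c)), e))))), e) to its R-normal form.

1. k(s(k(k(0, k(s(e), s(e))), k(s(s(0)), s(k(s(s(c)), e))))), e)  →  k(s(k(s(k(s(e), s(e))), k(s(s(0)), s(k(s(s(c)), e))))), e)   [R3 at 1.1.1]
2. k(s(k(s(k(s(e), s(e))), k(s(s(0)), s(k(s(s(c)), e))))), e)  →  k(s(k(s(e), k(s(s(0)), s(k(s(s(c)), e))))), e)   [R1 at 1.1.1.1]
3. k(s(k(s(e), k(s(s(0)), s(k(s(s(c)), e))))), e)  →  k(s(k(s(e), k(s(s(c)), e))), e)   [R1 at 1.1.2]
4. k(s(k(s(e), k(s(s(c)), e))), e)  →  k(s(k(s(e), s(s(c)))), e)   [R2 at 1.1.2]
5. k(s(k(s(e), s(s(c)))), e)  →  k(s(s(c)), e)   [R1 at 1.1]
6. k(s(s(c)), e)  →  s(s(c))   [R2 at ε]

s(s(c))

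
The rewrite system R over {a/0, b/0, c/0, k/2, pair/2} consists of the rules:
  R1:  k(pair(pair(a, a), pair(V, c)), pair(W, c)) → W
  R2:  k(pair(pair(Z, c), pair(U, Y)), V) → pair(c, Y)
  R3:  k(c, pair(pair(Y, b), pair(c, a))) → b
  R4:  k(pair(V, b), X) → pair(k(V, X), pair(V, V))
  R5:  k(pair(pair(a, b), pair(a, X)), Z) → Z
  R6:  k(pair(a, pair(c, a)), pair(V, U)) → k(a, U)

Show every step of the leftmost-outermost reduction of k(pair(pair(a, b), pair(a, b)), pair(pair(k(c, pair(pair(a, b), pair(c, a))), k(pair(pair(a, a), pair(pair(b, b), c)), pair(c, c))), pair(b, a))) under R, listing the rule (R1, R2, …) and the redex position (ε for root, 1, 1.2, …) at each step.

pair(pair(b, c), pair(b, a))

1. k(pair(pair(a, b), pair(a, b)), pair(pair(k(c, pair(pair(a, b), pair(c, a))), k(pair(pair(a, a), pair(pair(b, b), c)), pair(c, c))), pair(b, a)))  →  pair(pair(k(c, pair(pair(a, b), pair(c, a))), k(pair(pair(a, a), pair(pair(b, b), c)), pair(c, c))), pair(b, a))   [R5 at ε]
2. pair(pair(k(c, pair(pair(a, b), pair(c, a))), k(pair(pair(a, a), pair(pair(b, b), c)), pair(c, c))), pair(b, a))  →  pair(pair(b, k(pair(pair(a, a), pair(pair(b, b), c)), pair(c, c))), pair(b, a))   [R3 at 1.1]
3. pair(pair(b, k(pair(pair(a, a), pair(pair(b, b), c)), pair(c, c))), pair(b, a))  →  pair(pair(b, c), pair(b, a))   [R1 at 1.2]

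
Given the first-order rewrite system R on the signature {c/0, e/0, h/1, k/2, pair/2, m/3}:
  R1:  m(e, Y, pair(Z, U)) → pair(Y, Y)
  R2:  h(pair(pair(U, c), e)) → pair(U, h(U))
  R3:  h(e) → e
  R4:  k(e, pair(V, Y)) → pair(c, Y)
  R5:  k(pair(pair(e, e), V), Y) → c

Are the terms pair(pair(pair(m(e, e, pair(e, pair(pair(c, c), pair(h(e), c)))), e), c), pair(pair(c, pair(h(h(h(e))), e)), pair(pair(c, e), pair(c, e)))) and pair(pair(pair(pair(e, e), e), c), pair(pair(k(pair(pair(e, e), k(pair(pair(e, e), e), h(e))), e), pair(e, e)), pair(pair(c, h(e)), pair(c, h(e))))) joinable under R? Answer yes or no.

yes — NF(t₁) = pair(pair(pair(pair(e, e), e), c), pair(pair(c, pair(e, e)), pair(pair(c, e), pair(c, e)))), NF(t₂) = pair(pair(pair(pair(e, e), e), c), pair(pair(c, pair(e, e)), pair(pair(c, e), pair(c, e))))

Reduce t₁ = pair(pair(pair(m(e, e, pair(e, pair(pair(c, c), pair(h(e), c)))), e), c), pair(pair(c, pair(h(h(h(e))), e)), pair(pair(c, e), pair(c, e)))):
1. pair(pair(pair(m(e, e, pair(e, pair(pair(c, c), pair(h(e), c)))), e), c), pair(pair(c, pair(h(h(h(e))), e)), pair(pair(c, e), pair(c, e))))  →  pair(pair(pair(pair(e, e), e), c), pair(pair(c, pair(h(h(h(e))), e)), pair(pair(c, e), pair(c, e))))   [R1 at 1.1.1]
2. pair(pair(pair(pair(e, e), e), c), pair(pair(c, pair(h(h(h(e))), e)), pair(pair(c, e), pair(c, e))))  →  pair(pair(pair(pair(e, e), e), c), pair(pair(c, pair(h(h(e)), e)), pair(pair(c, e), pair(c, e))))   [R3 at 2.1.2.1.1.1]
3. pair(pair(pair(pair(e, e), e), c), pair(pair(c, pair(h(h(e)), e)), pair(pair(c, e), pair(c, e))))  →  pair(pair(pair(pair(e, e), e), c), pair(pair(c, pair(h(e), e)), pair(pair(c, e), pair(c, e))))   [R3 at 2.1.2.1.1]
4. pair(pair(pair(pair(e, e), e), c), pair(pair(c, pair(h(e), e)), pair(pair(c, e), pair(c, e))))  →  pair(pair(pair(pair(e, e), e), c), pair(pair(c, pair(e, e)), pair(pair(c, e), pair(c, e))))   [R3 at 2.1.2.1]

Reduce t₂ = pair(pair(pair(pair(e, e), e), c), pair(pair(k(pair(pair(e, e), k(pair(pair(e, e), e), h(e))), e), pair(e, e)), pair(pair(c, h(e)), pair(c, h(e))))):
1. pair(pair(pair(pair(e, e), e), c), pair(pair(k(pair(pair(e, e), k(pair(pair(e, e), e), h(e))), e), pair(e, e)), pair(pair(c, h(e)), pair(c, h(e)))))  →  pair(pair(pair(pair(e, e), e), c), pair(pair(c, pair(e, e)), pair(pair(c, h(e)), pair(c, h(e)))))   [R5 at 2.1.1]
2. pair(pair(pair(pair(e, e), e), c), pair(pair(c, pair(e, e)), pair(pair(c, h(e)), pair(c, h(e)))))  →  pair(pair(pair(pair(e, e), e), c), pair(pair(c, pair(e, e)), pair(pair(c, e), pair(c, h(e)))))   [R3 at 2.2.1.2]
3. pair(pair(pair(pair(e, e), e), c), pair(pair(c, pair(e, e)), pair(pair(c, e), pair(c, h(e)))))  →  pair(pair(pair(pair(e, e), e), c), pair(pair(c, pair(e, e)), pair(pair(c, e), pair(c, e))))   [R3 at 2.2.2.2]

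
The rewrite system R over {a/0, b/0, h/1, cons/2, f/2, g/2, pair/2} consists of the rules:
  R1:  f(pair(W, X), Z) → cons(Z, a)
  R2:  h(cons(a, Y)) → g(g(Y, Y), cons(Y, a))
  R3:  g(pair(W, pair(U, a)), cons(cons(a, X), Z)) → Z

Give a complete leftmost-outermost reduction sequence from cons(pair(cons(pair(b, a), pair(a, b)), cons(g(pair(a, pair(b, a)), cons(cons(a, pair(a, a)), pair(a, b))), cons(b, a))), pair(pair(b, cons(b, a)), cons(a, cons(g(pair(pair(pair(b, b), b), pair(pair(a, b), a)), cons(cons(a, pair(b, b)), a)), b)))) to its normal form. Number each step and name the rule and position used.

cons(pair(cons(pair(b, a), pair(a, b)), cons(pair(a, b), cons(b, a))), pair(pair(b, cons(b, a)), cons(a, cons(a, b))))

1. cons(pair(cons(pair(b, a), pair(a, b)), cons(g(pair(a, pair(b, a)), cons(cons(a, pair(a, a)), pair(a, b))), cons(b, a))), pair(pair(b, cons(b, a)), cons(a, cons(g(pair(pair(pair(b, b), b), pair(pair(a, b), a)), cons(cons(a, pair(b, b)), a)), b))))  →  cons(pair(cons(pair(b, a), pair(a, b)), cons(pair(a, b), cons(b, a))), pair(pair(b, cons(b, a)), cons(a, cons(g(pair(pair(pair(b, b), b), pair(pair(a, b), a)), cons(cons(a, pair(b, b)), a)), b))))   [R3 at 1.2.1]
2. cons(pair(cons(pair(b, a), pair(a, b)), cons(pair(a, b), cons(b, a))), pair(pair(b, cons(b, a)), cons(a, cons(g(pair(pair(pair(b, b), b), pair(pair(a, b), a)), cons(cons(a, pair(b, b)), a)), b))))  →  cons(pair(cons(pair(b, a), pair(a, b)), cons(pair(a, b), cons(b, a))), pair(pair(b, cons(b, a)), cons(a, cons(a, b))))   [R3 at 2.2.2.1]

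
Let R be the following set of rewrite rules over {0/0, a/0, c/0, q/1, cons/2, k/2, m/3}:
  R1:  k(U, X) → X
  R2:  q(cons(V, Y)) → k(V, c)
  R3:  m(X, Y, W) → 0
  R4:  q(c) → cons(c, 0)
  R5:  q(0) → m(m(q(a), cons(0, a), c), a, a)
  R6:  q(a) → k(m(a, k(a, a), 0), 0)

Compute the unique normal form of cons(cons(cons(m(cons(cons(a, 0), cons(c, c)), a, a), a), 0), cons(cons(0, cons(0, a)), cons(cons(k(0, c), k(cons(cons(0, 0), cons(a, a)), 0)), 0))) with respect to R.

1. cons(cons(cons(m(cons(cons(a, 0), cons(c, c)), a, a), a), 0), cons(cons(0, cons(0, a)), cons(cons(k(0, c), k(cons(cons(0, 0), cons(a, a)), 0)), 0)))  →  cons(cons(cons(0, a), 0), cons(cons(0, cons(0, a)), cons(cons(k(0, c), k(cons(cons(0, 0), cons(a, a)), 0)), 0)))   [R3 at 1.1.1]
2. cons(cons(cons(0, a), 0), cons(cons(0, cons(0, a)), cons(cons(k(0, c), k(cons(cons(0, 0), cons(a, a)), 0)), 0)))  →  cons(cons(cons(0, a), 0), cons(cons(0, cons(0, a)), cons(cons(c, k(cons(cons(0, 0), cons(a, a)), 0)), 0)))   [R1 at 2.2.1.1]
3. cons(cons(cons(0, a), 0), cons(cons(0, cons(0, a)), cons(cons(c, k(cons(cons(0, 0), cons(a, a)), 0)), 0)))  →  cons(cons(cons(0, a), 0), cons(cons(0, cons(0, a)), cons(cons(c, 0), 0)))   [R1 at 2.2.1.2]

cons(cons(cons(0, a), 0), cons(cons(0, cons(0, a)), cons(cons(c, 0), 0)))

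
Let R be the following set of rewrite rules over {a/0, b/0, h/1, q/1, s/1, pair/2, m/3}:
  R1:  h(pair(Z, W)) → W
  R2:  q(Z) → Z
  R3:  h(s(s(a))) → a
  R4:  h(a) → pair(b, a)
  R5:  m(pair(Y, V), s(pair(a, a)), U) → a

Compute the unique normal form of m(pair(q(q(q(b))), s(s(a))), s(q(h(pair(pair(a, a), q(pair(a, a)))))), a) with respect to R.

a

1. m(pair(q(q(q(b))), s(s(a))), s(q(h(pair(pair(a, a), q(pair(a, a)))))), a)  →  m(pair(q(q(b)), s(s(a))), s(q(h(pair(pair(a, a), q(pair(a, a)))))), a)   [R2 at 1.1]
2. m(pair(q(q(b)), s(s(a))), s(q(h(pair(pair(a, a), q(pair(a, a)))))), a)  →  m(pair(q(b), s(s(a))), s(q(h(pair(pair(a, a), q(pair(a, a)))))), a)   [R2 at 1.1]
3. m(pair(q(b), s(s(a))), s(q(h(pair(pair(a, a), q(pair(a, a)))))), a)  →  m(pair(b, s(s(a))), s(q(h(pair(pair(a, a), q(pair(a, a)))))), a)   [R2 at 1.1]
4. m(pair(b, s(s(a))), s(q(h(pair(pair(a, a), q(pair(a, a)))))), a)  →  m(pair(b, s(s(a))), s(h(pair(pair(a, a), q(pair(a, a))))), a)   [R2 at 2.1]
5. m(pair(b, s(s(a))), s(h(pair(pair(a, a), q(pair(a, a))))), a)  →  m(pair(b, s(s(a))), s(q(pair(a, a))), a)   [R1 at 2.1]
6. m(pair(b, s(s(a))), s(q(pair(a, a))), a)  →  m(pair(b, s(s(a))), s(pair(a, a)), a)   [R2 at 2.1]
7. m(pair(b, s(s(a))), s(pair(a, a)), a)  →  a   [R5 at ε]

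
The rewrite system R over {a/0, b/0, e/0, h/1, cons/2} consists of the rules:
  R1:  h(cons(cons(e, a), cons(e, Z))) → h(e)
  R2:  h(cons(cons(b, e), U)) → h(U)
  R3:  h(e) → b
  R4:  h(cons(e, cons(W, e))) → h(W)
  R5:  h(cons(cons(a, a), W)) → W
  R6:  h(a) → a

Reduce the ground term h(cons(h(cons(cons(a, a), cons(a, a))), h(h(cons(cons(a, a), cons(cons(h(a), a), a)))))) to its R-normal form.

a

1. h(cons(h(cons(cons(a, a), cons(a, a))), h(h(cons(cons(a, a), cons(cons(h(a), a), a))))))  →  h(cons(cons(a, a), h(h(cons(cons(a, a), cons(cons(h(a), a), a))))))   [R5 at 1.1]
2. h(cons(cons(a, a), h(h(cons(cons(a, a), cons(cons(h(a), a), a))))))  →  h(h(cons(cons(a, a), cons(cons(h(a), a), a))))   [R5 at ε]
3. h(h(cons(cons(a, a), cons(cons(h(a), a), a))))  →  h(cons(cons(h(a), a), a))   [R5 at 1]
4. h(cons(cons(h(a), a), a))  →  h(cons(cons(a, a), a))   [R6 at 1.1.1]
5. h(cons(cons(a, a), a))  →  a   [R5 at ε]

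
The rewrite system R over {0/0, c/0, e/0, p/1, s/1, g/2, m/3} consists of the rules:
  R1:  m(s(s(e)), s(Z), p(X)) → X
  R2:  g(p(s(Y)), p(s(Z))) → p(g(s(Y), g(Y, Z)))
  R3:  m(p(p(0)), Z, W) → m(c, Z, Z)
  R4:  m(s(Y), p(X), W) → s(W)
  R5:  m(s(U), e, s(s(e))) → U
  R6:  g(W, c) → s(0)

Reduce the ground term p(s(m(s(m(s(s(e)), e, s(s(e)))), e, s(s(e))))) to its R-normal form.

1. p(s(m(s(m(s(s(e)), e, s(s(e)))), e, s(s(e)))))  →  p(s(m(s(s(e)), e, s(s(e)))))   [R5 at 1.1]
2. p(s(m(s(s(e)), e, s(s(e)))))  →  p(s(s(e)))   [R5 at 1.1]

p(s(s(e)))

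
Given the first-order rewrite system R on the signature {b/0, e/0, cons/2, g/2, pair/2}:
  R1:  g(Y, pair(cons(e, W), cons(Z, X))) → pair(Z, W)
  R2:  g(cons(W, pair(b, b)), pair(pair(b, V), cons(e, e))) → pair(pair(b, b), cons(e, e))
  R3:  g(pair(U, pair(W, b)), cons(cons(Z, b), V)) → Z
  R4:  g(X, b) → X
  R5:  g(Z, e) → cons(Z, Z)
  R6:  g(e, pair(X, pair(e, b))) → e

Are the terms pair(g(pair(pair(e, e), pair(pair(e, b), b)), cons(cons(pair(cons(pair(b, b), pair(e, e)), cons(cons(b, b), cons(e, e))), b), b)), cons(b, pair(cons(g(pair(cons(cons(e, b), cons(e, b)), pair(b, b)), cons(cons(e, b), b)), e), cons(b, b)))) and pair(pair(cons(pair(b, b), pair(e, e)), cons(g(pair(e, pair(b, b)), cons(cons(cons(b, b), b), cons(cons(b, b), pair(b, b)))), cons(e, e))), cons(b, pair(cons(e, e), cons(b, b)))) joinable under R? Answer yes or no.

yes — NF(t₁) = pair(pair(cons(pair(b, b), pair(e, e)), cons(cons(b, b), cons(e, e))), cons(b, pair(cons(e, e), cons(b, b)))), NF(t₂) = pair(pair(cons(pair(b, b), pair(e, e)), cons(cons(b, b), cons(e, e))), cons(b, pair(cons(e, e), cons(b, b))))

Reduce t₁ = pair(g(pair(pair(e, e), pair(pair(e, b), b)), cons(cons(pair(cons(pair(b, b), pair(e, e)), cons(cons(b, b), cons(e, e))), b), b)), cons(b, pair(cons(g(pair(cons(cons(e, b), cons(e, b)), pair(b, b)), cons(cons(e, b), b)), e), cons(b, b)))):
1. pair(g(pair(pair(e, e), pair(pair(e, b), b)), cons(cons(pair(cons(pair(b, b), pair(e, e)), cons(cons(b, b), cons(e, e))), b), b)), cons(b, pair(cons(g(pair(cons(cons(e, b), cons(e, b)), pair(b, b)), cons(cons(e, b), b)), e), cons(b, b))))  →  pair(pair(cons(pair(b, b), pair(e, e)), cons(cons(b, b), cons(e, e))), cons(b, pair(cons(g(pair(cons(cons(e, b), cons(e, b)), pair(b, b)), cons(cons(e, b), b)), e), cons(b, b))))   [R3 at 1]
2. pair(pair(cons(pair(b, b), pair(e, e)), cons(cons(b, b), cons(e, e))), cons(b, pair(cons(g(pair(cons(cons(e, b), cons(e, b)), pair(b, b)), cons(cons(e, b), b)), e), cons(b, b))))  →  pair(pair(cons(pair(b, b), pair(e, e)), cons(cons(b, b), cons(e, e))), cons(b, pair(cons(e, e), cons(b, b))))   [R3 at 2.2.1.1]

Reduce t₂ = pair(pair(cons(pair(b, b), pair(e, e)), cons(g(pair(e, pair(b, b)), cons(cons(cons(b, b), b), cons(cons(b, b), pair(b, b)))), cons(e, e))), cons(b, pair(cons(e, e), cons(b, b)))):
1. pair(pair(cons(pair(b, b), pair(e, e)), cons(g(pair(e, pair(b, b)), cons(cons(cons(b, b), b), cons(cons(b, b), pair(b, b)))), cons(e, e))), cons(b, pair(cons(e, e), cons(b, b))))  →  pair(pair(cons(pair(b, b), pair(e, e)), cons(cons(b, b), cons(e, e))), cons(b, pair(cons(e, e), cons(b, b))))   [R3 at 1.2.1]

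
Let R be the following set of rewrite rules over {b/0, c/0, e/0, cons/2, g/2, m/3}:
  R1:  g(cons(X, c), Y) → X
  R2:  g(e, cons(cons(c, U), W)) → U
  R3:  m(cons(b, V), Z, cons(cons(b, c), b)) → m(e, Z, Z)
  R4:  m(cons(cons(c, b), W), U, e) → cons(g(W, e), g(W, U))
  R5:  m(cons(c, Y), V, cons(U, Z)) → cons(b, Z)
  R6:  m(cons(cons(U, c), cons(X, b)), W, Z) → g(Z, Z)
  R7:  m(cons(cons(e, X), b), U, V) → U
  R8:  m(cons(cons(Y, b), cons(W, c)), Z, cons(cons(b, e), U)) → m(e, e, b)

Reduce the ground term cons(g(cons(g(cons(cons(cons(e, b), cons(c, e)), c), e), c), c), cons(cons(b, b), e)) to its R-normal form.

cons(cons(cons(e, b), cons(c, e)), cons(cons(b, b), e))

1. cons(g(cons(g(cons(cons(cons(e, b), cons(c, e)), c), e), c), c), cons(cons(b, b), e))  →  cons(g(cons(cons(cons(e, b), cons(c, e)), c), e), cons(cons(b, b), e))   [R1 at 1]
2. cons(g(cons(cons(cons(e, b), cons(c, e)), c), e), cons(cons(b, b), e))  →  cons(cons(cons(e, b), cons(c, e)), cons(cons(b, b), e))   [R1 at 1]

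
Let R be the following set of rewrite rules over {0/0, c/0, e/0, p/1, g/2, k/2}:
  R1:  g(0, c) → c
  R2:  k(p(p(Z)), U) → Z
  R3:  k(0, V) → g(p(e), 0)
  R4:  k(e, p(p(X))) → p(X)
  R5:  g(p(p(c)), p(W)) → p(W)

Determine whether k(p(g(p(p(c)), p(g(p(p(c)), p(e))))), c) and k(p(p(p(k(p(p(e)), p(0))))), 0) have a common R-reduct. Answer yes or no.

yes — NF(t₁) = p(e), NF(t₂) = p(e)

Reduce t₁ = k(p(g(p(p(c)), p(g(p(p(c)), p(e))))), c):
1. k(p(g(p(p(c)), p(g(p(p(c)), p(e))))), c)  →  k(p(p(g(p(p(c)), p(e)))), c)   [R5 at 1.1]
2. k(p(p(g(p(p(c)), p(e)))), c)  →  g(p(p(c)), p(e))   [R2 at ε]
3. g(p(p(c)), p(e))  →  p(e)   [R5 at ε]

Reduce t₂ = k(p(p(p(k(p(p(e)), p(0))))), 0):
1. k(p(p(p(k(p(p(e)), p(0))))), 0)  →  p(k(p(p(e)), p(0)))   [R2 at ε]
2. p(k(p(p(e)), p(0)))  →  p(e)   [R2 at 1]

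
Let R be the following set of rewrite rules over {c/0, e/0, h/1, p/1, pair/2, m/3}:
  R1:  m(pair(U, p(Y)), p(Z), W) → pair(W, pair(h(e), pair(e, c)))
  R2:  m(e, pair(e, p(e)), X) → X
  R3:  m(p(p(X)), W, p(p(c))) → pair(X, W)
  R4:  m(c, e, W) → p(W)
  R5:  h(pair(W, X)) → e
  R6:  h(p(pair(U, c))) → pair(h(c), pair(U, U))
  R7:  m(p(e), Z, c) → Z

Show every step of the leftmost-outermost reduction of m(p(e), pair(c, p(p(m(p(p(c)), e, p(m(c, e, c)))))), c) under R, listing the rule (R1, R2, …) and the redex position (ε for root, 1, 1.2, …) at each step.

1. m(p(e), pair(c, p(p(m(p(p(c)), e, p(m(c, e, c)))))), c)  →  pair(c, p(p(m(p(p(c)), e, p(m(c, e, c))))))   [R7 at ε]
2. pair(c, p(p(m(p(p(c)), e, p(m(c, e, c))))))  →  pair(c, p(p(m(p(p(c)), e, p(p(c))))))   [R4 at 2.1.1.3.1]
3. pair(c, p(p(m(p(p(c)), e, p(p(c))))))  →  pair(c, p(p(pair(c, e))))   [R3 at 2.1.1]

pair(c, p(p(pair(c, e))))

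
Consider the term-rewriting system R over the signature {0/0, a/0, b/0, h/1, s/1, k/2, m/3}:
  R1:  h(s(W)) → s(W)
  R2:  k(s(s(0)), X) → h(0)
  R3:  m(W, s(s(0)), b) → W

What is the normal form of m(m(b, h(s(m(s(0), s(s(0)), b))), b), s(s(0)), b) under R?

1. m(m(b, h(s(m(s(0), s(s(0)), b))), b), s(s(0)), b)  →  m(b, h(s(m(s(0), s(s(0)), b))), b)   [R3 at ε]
2. m(b, h(s(m(s(0), s(s(0)), b))), b)  →  m(b, s(m(s(0), s(s(0)), b)), b)   [R1 at 2]
3. m(b, s(m(s(0), s(s(0)), b)), b)  →  m(b, s(s(0)), b)   [R3 at 2.1]
4. m(b, s(s(0)), b)  →  b   [R3 at ε]

b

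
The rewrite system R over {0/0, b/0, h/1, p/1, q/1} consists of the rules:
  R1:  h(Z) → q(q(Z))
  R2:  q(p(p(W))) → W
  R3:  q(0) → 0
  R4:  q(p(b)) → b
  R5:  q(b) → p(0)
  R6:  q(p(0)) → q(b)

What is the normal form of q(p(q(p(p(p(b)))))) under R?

b

1. q(p(q(p(p(p(b))))))  →  q(p(p(b)))   [R2 at 1.1]
2. q(p(p(b)))  →  b   [R2 at ε]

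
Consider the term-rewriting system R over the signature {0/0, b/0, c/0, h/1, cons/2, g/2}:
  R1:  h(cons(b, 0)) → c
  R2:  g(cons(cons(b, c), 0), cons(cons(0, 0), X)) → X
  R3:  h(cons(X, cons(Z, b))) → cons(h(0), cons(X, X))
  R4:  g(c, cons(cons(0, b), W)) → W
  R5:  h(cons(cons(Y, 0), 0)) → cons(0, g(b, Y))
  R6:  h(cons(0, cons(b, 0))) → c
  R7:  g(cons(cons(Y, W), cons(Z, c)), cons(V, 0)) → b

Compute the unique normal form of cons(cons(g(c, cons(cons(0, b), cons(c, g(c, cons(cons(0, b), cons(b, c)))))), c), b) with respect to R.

1. cons(cons(g(c, cons(cons(0, b), cons(c, g(c, cons(cons(0, b), cons(b, c)))))), c), b)  →  cons(cons(cons(c, g(c, cons(cons(0, b), cons(b, c)))), c), b)   [R4 at 1.1]
2. cons(cons(cons(c, g(c, cons(cons(0, b), cons(b, c)))), c), b)  →  cons(cons(cons(c, cons(b, c)), c), b)   [R4 at 1.1.2]

cons(cons(cons(c, cons(b, c)), c), b)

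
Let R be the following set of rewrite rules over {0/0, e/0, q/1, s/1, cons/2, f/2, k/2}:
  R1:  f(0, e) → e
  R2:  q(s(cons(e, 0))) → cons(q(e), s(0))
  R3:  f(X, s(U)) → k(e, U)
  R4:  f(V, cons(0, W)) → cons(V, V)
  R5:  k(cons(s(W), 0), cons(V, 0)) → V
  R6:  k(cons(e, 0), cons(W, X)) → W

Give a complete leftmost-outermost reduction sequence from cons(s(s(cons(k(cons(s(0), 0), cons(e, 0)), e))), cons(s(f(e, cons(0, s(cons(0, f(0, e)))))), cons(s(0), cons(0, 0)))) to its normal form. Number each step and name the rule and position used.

1. cons(s(s(cons(k(cons(s(0), 0), cons(e, 0)), e))), cons(s(f(e, cons(0, s(cons(0, f(0, e)))))), cons(s(0), cons(0, 0))))  →  cons(s(s(cons(e, e))), cons(s(f(e, cons(0, s(cons(0, f(0, e)))))), cons(s(0), cons(0, 0))))   [R5 at 1.1.1.1]
2. cons(s(s(cons(e, e))), cons(s(f(e, cons(0, s(cons(0, f(0, e)))))), cons(s(0), cons(0, 0))))  →  cons(s(s(cons(e, e))), cons(s(cons(e, e)), cons(s(0), cons(0, 0))))   [R4 at 2.1.1]

cons(s(s(cons(e, e))), cons(s(cons(e, e)), cons(s(0), cons(0, 0))))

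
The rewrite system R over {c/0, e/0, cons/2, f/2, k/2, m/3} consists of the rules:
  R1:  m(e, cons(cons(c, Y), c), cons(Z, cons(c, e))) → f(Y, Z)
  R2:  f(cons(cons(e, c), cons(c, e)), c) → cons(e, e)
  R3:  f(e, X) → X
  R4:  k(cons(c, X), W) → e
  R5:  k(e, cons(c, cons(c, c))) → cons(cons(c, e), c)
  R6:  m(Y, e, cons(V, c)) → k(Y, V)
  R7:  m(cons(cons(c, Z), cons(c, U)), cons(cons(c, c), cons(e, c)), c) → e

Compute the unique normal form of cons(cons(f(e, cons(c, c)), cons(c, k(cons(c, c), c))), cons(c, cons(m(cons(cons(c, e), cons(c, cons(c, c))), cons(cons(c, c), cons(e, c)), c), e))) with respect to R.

cons(cons(cons(c, c), cons(c, e)), cons(c, cons(e, e)))

1. cons(cons(f(e, cons(c, c)), cons(c, k(cons(c, c), c))), cons(c, cons(m(cons(cons(c, e), cons(c, cons(c, c))), cons(cons(c, c), cons(e, c)), c), e)))  →  cons(cons(cons(c, c), cons(c, k(cons(c, c), c))), cons(c, cons(m(cons(cons(c, e), cons(c, cons(c, c))), cons(cons(c, c), cons(e, c)), c), e)))   [R3 at 1.1]
2. cons(cons(cons(c, c), cons(c, k(cons(c, c), c))), cons(c, cons(m(cons(cons(c, e), cons(c, cons(c, c))), cons(cons(c, c), cons(e, c)), c), e)))  →  cons(cons(cons(c, c), cons(c, e)), cons(c, cons(m(cons(cons(c, e), cons(c, cons(c, c))), cons(cons(c, c), cons(e, c)), c), e)))   [R4 at 1.2.2]
3. cons(cons(cons(c, c), cons(c, e)), cons(c, cons(m(cons(cons(c, e), cons(c, cons(c, c))), cons(cons(c, c), cons(e, c)), c), e)))  →  cons(cons(cons(c, c), cons(c, e)), cons(c, cons(e, e)))   [R7 at 2.2.1]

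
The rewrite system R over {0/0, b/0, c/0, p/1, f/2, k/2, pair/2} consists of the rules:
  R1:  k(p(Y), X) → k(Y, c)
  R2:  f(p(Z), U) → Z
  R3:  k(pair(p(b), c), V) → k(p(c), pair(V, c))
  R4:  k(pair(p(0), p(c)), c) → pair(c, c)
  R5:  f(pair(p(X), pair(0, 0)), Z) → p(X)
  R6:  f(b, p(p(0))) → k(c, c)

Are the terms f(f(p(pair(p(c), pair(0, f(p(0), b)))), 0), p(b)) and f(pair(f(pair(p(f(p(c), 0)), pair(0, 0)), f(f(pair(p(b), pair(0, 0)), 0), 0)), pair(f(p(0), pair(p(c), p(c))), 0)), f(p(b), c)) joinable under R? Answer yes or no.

yes — NF(t₁) = p(c), NF(t₂) = p(c)

Reduce t₁ = f(f(p(pair(p(c), pair(0, f(p(0), b)))), 0), p(b)):
1. f(f(p(pair(p(c), pair(0, f(p(0), b)))), 0), p(b))  →  f(pair(p(c), pair(0, f(p(0), b))), p(b))   [R2 at 1]
2. f(pair(p(c), pair(0, f(p(0), b))), p(b))  →  f(pair(p(c), pair(0, 0)), p(b))   [R2 at 1.2.2]
3. f(pair(p(c), pair(0, 0)), p(b))  →  p(c)   [R5 at ε]

Reduce t₂ = f(pair(f(pair(p(f(p(c), 0)), pair(0, 0)), f(f(pair(p(b), pair(0, 0)), 0), 0)), pair(f(p(0), pair(p(c), p(c))), 0)), f(p(b), c)):
1. f(pair(f(pair(p(f(p(c), 0)), pair(0, 0)), f(f(pair(p(b), pair(0, 0)), 0), 0)), pair(f(p(0), pair(p(c), p(c))), 0)), f(p(b), c))  →  f(pair(p(f(p(c), 0)), pair(f(p(0), pair(p(c), p(c))), 0)), f(p(b), c))   [R5 at 1.1]
2. f(pair(p(f(p(c), 0)), pair(f(p(0), pair(p(c), p(c))), 0)), f(p(b), c))  →  f(pair(p(c), pair(f(p(0), pair(p(c), p(c))), 0)), f(p(b), c))   [R2 at 1.1.1]
3. f(pair(p(c), pair(f(p(0), pair(p(c), p(c))), 0)), f(p(b), c))  →  f(pair(p(c), pair(0, 0)), f(p(b), c))   [R2 at 1.2.1]
4. f(pair(p(c), pair(0, 0)), f(p(b), c))  →  p(c)   [R5 at ε]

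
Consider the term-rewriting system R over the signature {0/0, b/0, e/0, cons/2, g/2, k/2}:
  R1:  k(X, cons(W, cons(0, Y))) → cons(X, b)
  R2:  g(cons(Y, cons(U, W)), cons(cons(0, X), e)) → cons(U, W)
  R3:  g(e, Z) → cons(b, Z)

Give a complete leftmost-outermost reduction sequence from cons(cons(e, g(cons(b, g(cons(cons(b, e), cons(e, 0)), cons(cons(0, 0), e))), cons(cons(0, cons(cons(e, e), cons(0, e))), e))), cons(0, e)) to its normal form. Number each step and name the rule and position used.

1. cons(cons(e, g(cons(b, g(cons(cons(b, e), cons(e, 0)), cons(cons(0, 0), e))), cons(cons(0, cons(cons(e, e), cons(0, e))), e))), cons(0, e))  →  cons(cons(e, g(cons(b, cons(e, 0)), cons(cons(0, cons(cons(e, e), cons(0, e))), e))), cons(0, e))   [R2 at 1.2.1.2]
2. cons(cons(e, g(cons(b, cons(e, 0)), cons(cons(0, cons(cons(e, e), cons(0, e))), e))), cons(0, e))  →  cons(cons(e, cons(e, 0)), cons(0, e))   [R2 at 1.2]

cons(cons(e, cons(e, 0)), cons(0, e))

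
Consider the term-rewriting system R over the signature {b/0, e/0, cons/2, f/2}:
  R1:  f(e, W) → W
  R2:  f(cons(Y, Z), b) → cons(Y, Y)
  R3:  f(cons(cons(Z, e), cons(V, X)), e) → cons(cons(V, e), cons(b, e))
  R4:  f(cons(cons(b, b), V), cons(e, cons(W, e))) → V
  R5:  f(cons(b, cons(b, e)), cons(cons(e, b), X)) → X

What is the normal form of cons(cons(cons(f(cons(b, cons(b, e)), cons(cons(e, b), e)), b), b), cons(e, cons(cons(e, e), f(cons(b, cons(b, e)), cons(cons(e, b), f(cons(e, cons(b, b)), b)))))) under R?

1. cons(cons(cons(f(cons(b, cons(b, e)), cons(cons(e, b), e)), b), b), cons(e, cons(cons(e, e), f(cons(b, cons(b, e)), cons(cons(e, b), f(cons(e, cons(b, b)), b))))))  →  cons(cons(cons(e, b), b), cons(e, cons(cons(e, e), f(cons(b, cons(b, e)), cons(cons(e, b), f(cons(e, cons(b, b)), b))))))   [R5 at 1.1.1]
2. cons(cons(cons(e, b), b), cons(e, cons(cons(e, e), f(cons(b, cons(b, e)), cons(cons(e, b), f(cons(e, cons(b, b)), b))))))  →  cons(cons(cons(e, b), b), cons(e, cons(cons(e, e), f(cons(e, cons(b, b)), b))))   [R5 at 2.2.2]
3. cons(cons(cons(e, b), b), cons(e, cons(cons(e, e), f(cons(e, cons(b, b)), b))))  →  cons(cons(cons(e, b), b), cons(e, cons(cons(e, e), cons(e, e))))   [R2 at 2.2.2]

cons(cons(cons(e, b), b), cons(e, cons(cons(e, e), cons(e, e))))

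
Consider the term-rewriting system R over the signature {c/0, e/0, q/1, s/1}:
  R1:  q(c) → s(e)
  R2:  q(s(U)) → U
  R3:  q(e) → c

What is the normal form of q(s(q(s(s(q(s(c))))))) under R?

s(c)

1. q(s(q(s(s(q(s(c)))))))  →  q(s(s(q(s(c)))))   [R2 at ε]
2. q(s(s(q(s(c)))))  →  s(q(s(c)))   [R2 at ε]
3. s(q(s(c)))  →  s(c)   [R2 at 1]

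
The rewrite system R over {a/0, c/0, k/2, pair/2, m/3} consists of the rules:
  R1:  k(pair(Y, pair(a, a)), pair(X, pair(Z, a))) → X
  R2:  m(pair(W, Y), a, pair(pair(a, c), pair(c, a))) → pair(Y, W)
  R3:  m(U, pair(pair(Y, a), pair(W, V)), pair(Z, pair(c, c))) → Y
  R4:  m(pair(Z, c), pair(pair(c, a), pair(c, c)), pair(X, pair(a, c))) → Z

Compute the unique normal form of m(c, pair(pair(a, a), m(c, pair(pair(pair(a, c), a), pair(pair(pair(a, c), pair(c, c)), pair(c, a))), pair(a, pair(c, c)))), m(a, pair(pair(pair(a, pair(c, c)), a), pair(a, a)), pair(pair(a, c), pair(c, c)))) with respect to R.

a

1. m(c, pair(pair(a, a), m(c, pair(pair(pair(a, c), a), pair(pair(pair(a, c), pair(c, c)), pair(c, a))), pair(a, pair(c, c)))), m(a, pair(pair(pair(a, pair(c, c)), a), pair(a, a)), pair(pair(a, c), pair(c, c))))  →  m(c, pair(pair(a, a), pair(a, c)), m(a, pair(pair(pair(a, pair(c, c)), a), pair(a, a)), pair(pair(a, c), pair(c, c))))   [R3 at 2.2]
2. m(c, pair(pair(a, a), pair(a, c)), m(a, pair(pair(pair(a, pair(c, c)), a), pair(a, a)), pair(pair(a, c), pair(c, c))))  →  m(c, pair(pair(a, a), pair(a, c)), pair(a, pair(c, c)))   [R3 at 3]
3. m(c, pair(pair(a, a), pair(a, c)), pair(a, pair(c, c)))  →  a   [R3 at ε]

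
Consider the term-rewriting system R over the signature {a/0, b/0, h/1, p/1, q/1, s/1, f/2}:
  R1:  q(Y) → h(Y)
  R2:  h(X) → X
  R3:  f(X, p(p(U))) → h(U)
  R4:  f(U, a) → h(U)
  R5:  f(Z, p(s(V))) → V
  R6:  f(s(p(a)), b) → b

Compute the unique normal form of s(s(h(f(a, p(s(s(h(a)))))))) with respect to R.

1. s(s(h(f(a, p(s(s(h(a))))))))  →  s(s(f(a, p(s(s(h(a)))))))   [R2 at 1.1]
2. s(s(f(a, p(s(s(h(a)))))))  →  s(s(s(h(a))))   [R5 at 1.1]
3. s(s(s(h(a))))  →  s(s(s(a)))   [R2 at 1.1.1]

s(s(s(a)))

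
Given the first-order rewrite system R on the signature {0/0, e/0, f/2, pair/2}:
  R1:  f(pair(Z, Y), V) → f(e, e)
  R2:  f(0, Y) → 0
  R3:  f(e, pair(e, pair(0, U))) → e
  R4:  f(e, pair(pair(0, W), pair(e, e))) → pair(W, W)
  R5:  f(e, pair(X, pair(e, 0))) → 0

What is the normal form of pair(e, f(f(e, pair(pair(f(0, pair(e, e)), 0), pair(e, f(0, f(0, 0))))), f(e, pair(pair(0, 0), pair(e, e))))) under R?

pair(e, 0)

1. pair(e, f(f(e, pair(pair(f(0, pair(e, e)), 0), pair(e, f(0, f(0, 0))))), f(e, pair(pair(0, 0), pair(e, e)))))  →  pair(e, f(f(e, pair(pair(0, 0), pair(e, f(0, f(0, 0))))), f(e, pair(pair(0, 0), pair(e, e)))))   [R2 at 2.1.2.1.1]
2. pair(e, f(f(e, pair(pair(0, 0), pair(e, f(0, f(0, 0))))), f(e, pair(pair(0, 0), pair(e, e)))))  →  pair(e, f(f(e, pair(pair(0, 0), pair(e, 0))), f(e, pair(pair(0, 0), pair(e, e)))))   [R2 at 2.1.2.2.2]
3. pair(e, f(f(e, pair(pair(0, 0), pair(e, 0))), f(e, pair(pair(0, 0), pair(e, e)))))  →  pair(e, f(0, f(e, pair(pair(0, 0), pair(e, e)))))   [R5 at 2.1]
4. pair(e, f(0, f(e, pair(pair(0, 0), pair(e, e)))))  →  pair(e, 0)   [R2 at 2]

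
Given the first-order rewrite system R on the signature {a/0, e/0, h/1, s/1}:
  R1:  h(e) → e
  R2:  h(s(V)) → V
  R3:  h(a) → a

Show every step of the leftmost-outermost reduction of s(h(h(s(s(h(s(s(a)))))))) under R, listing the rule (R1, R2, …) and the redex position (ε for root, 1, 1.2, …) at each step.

1. s(h(h(s(s(h(s(s(a))))))))  →  s(h(s(h(s(s(a))))))   [R2 at 1.1]
2. s(h(s(h(s(s(a))))))  →  s(h(s(s(a))))   [R2 at 1]
3. s(h(s(s(a))))  →  s(s(a))   [R2 at 1]

s(s(a))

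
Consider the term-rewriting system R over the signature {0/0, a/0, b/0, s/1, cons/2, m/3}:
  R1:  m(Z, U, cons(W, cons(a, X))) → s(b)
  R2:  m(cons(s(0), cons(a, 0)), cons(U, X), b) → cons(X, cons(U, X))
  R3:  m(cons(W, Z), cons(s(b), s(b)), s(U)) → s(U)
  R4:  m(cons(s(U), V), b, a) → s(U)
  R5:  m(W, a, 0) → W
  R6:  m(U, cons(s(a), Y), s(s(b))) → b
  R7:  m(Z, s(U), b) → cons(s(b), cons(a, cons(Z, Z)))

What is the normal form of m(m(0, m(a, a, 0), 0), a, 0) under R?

1. m(m(0, m(a, a, 0), 0), a, 0)  →  m(0, m(a, a, 0), 0)   [R5 at ε]
2. m(0, m(a, a, 0), 0)  →  m(0, a, 0)   [R5 at 2]
3. m(0, a, 0)  →  0   [R5 at ε]

0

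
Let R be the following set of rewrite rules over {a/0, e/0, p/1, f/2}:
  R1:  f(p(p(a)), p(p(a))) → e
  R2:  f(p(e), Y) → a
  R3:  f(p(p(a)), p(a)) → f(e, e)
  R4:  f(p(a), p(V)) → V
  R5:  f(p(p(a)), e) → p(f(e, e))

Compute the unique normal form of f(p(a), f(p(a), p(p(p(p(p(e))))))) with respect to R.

p(p(p(e)))

1. f(p(a), f(p(a), p(p(p(p(p(e)))))))  →  f(p(a), p(p(p(p(e)))))   [R4 at 2]
2. f(p(a), p(p(p(p(e)))))  →  p(p(p(e)))   [R4 at ε]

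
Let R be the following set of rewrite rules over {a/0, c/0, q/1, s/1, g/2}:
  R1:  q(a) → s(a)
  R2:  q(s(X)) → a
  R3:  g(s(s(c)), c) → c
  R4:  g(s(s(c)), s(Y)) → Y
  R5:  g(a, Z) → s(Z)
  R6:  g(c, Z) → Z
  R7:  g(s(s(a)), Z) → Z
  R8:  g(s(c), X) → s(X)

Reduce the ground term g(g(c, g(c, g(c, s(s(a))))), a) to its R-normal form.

a

1. g(g(c, g(c, g(c, s(s(a))))), a)  →  g(g(c, g(c, s(s(a)))), a)   [R6 at 1]
2. g(g(c, g(c, s(s(a)))), a)  →  g(g(c, s(s(a))), a)   [R6 at 1]
3. g(g(c, s(s(a))), a)  →  g(s(s(a)), a)   [R6 at 1]
4. g(s(s(a)), a)  →  a   [R7 at ε]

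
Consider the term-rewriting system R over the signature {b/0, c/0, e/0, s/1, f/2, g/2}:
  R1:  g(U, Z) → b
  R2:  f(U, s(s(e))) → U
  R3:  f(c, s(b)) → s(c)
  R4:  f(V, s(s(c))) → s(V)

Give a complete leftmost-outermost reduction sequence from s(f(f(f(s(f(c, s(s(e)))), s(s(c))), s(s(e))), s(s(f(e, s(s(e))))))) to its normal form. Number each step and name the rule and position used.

1. s(f(f(f(s(f(c, s(s(e)))), s(s(c))), s(s(e))), s(s(f(e, s(s(e)))))))  →  s(f(f(s(f(c, s(s(e)))), s(s(c))), s(s(f(e, s(s(e)))))))   [R2 at 1.1]
2. s(f(f(s(f(c, s(s(e)))), s(s(c))), s(s(f(e, s(s(e)))))))  →  s(f(s(s(f(c, s(s(e))))), s(s(f(e, s(s(e)))))))   [R4 at 1.1]
3. s(f(s(s(f(c, s(s(e))))), s(s(f(e, s(s(e)))))))  →  s(f(s(s(c)), s(s(f(e, s(s(e)))))))   [R2 at 1.1.1.1]
4. s(f(s(s(c)), s(s(f(e, s(s(e)))))))  →  s(f(s(s(c)), s(s(e))))   [R2 at 1.2.1.1]
5. s(f(s(s(c)), s(s(e))))  →  s(s(s(c)))   [R2 at 1]

s(s(s(c)))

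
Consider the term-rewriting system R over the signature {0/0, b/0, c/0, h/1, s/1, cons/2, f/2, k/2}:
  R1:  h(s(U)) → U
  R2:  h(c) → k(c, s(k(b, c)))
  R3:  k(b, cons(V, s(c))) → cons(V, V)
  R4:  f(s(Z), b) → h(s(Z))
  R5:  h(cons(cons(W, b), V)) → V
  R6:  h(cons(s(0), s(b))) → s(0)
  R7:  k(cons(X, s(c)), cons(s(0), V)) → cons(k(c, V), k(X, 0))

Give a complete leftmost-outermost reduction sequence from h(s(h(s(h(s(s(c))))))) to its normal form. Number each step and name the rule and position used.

1. h(s(h(s(h(s(s(c)))))))  →  h(s(h(s(s(c)))))   [R1 at ε]
2. h(s(h(s(s(c)))))  →  h(s(s(c)))   [R1 at ε]
3. h(s(s(c)))  →  s(c)   [R1 at ε]

s(c)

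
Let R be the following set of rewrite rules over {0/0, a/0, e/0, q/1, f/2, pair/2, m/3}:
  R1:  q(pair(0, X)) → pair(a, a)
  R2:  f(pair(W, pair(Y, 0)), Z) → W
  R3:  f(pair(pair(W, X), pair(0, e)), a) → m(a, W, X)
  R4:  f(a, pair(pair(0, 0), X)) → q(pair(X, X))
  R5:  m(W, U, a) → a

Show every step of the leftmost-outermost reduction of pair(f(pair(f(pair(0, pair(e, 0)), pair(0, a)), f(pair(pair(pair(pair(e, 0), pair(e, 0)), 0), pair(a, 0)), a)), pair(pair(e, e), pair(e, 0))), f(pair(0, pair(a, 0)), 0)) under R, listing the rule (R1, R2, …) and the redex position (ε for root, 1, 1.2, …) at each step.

pair(0, 0)

1. pair(f(pair(f(pair(0, pair(e, 0)), pair(0, a)), f(pair(pair(pair(pair(e, 0), pair(e, 0)), 0), pair(a, 0)), a)), pair(pair(e, e), pair(e, 0))), f(pair(0, pair(a, 0)), 0))  →  pair(f(pair(0, f(pair(pair(pair(pair(e, 0), pair(e, 0)), 0), pair(a, 0)), a)), pair(pair(e, e), pair(e, 0))), f(pair(0, pair(a, 0)), 0))   [R2 at 1.1.1]
2. pair(f(pair(0, f(pair(pair(pair(pair(e, 0), pair(e, 0)), 0), pair(a, 0)), a)), pair(pair(e, e), pair(e, 0))), f(pair(0, pair(a, 0)), 0))  →  pair(f(pair(0, pair(pair(pair(e, 0), pair(e, 0)), 0)), pair(pair(e, e), pair(e, 0))), f(pair(0, pair(a, 0)), 0))   [R2 at 1.1.2]
3. pair(f(pair(0, pair(pair(pair(e, 0), pair(e, 0)), 0)), pair(pair(e, e), pair(e, 0))), f(pair(0, pair(a, 0)), 0))  →  pair(0, f(pair(0, pair(a, 0)), 0))   [R2 at 1]
4. pair(0, f(pair(0, pair(a, 0)), 0))  →  pair(0, 0)   [R2 at 2]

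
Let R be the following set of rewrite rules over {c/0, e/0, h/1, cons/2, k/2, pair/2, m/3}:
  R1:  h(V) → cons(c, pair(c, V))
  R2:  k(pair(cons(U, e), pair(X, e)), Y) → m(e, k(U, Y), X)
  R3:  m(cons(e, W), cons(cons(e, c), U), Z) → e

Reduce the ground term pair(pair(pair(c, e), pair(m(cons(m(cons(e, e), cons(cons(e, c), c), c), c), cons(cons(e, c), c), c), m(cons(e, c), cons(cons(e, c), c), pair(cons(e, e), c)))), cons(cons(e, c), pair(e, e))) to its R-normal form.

1. pair(pair(pair(c, e), pair(m(cons(m(cons(e, e), cons(cons(e, c), c), c), c), cons(cons(e, c), c), c), m(cons(e, c), cons(cons(e, c), c), pair(cons(e, e), c)))), cons(cons(e, c), pair(e, e)))  →  pair(pair(pair(c, e), pair(m(cons(e, c), cons(cons(e, c), c), c), m(cons(e, c), cons(cons(e, c), c), pair(cons(e, e), c)))), cons(cons(e, c), pair(e, e)))   [R3 at 1.2.1.1.1]
2. pair(pair(pair(c, e), pair(m(cons(e, c), cons(cons(e, c), c), c), m(cons(e, c), cons(cons(e, c), c), pair(cons(e, e), c)))), cons(cons(e, c), pair(e, e)))  →  pair(pair(pair(c, e), pair(e, m(cons(e, c), cons(cons(e, c), c), pair(cons(e, e), c)))), cons(cons(e, c), pair(e, e)))   [R3 at 1.2.1]
3. pair(pair(pair(c, e), pair(e, m(cons(e, c), cons(cons(e, c), c), pair(cons(e, e), c)))), cons(cons(e, c), pair(e, e)))  →  pair(pair(pair(c, e), pair(e, e)), cons(cons(e, c), pair(e, e)))   [R3 at 1.2.2]

pair(pair(pair(c, e), pair(e, e)), cons(cons(e, c), pair(e, e)))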